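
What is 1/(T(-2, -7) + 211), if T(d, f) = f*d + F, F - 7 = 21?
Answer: 1/253 ≈ 0.0039526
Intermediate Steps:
F = 28 (F = 7 + 21 = 28)
T(d, f) = 28 + d*f (T(d, f) = f*d + 28 = d*f + 28 = 28 + d*f)
1/(T(-2, -7) + 211) = 1/((28 - 2*(-7)) + 211) = 1/((28 + 14) + 211) = 1/(42 + 211) = 1/253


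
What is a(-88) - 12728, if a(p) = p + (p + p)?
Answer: -12992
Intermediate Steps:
a(p) = 3*p (a(p) = p + 2*p = 3*p)
a(-88) - 12728 = 3*(-88) - 12728 = -264 - 12728 = -12992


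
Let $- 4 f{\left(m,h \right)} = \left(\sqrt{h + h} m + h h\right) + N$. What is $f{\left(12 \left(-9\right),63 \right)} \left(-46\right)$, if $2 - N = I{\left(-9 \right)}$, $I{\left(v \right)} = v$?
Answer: $45770 - 3726 \sqrt{14} \approx 31829.0$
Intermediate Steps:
$N = 11$ ($N = 2 - -9 = 2 + 9 = 11$)
$f{\left(m,h \right)} = - \frac{11}{4} - \frac{h^{2}}{4} - \frac{m \sqrt{2} \sqrt{h}}{4}$ ($f{\left(m,h \right)} = - \frac{\left(\sqrt{h + h} m + h h\right) + 11}{4} = - \frac{\left(\sqrt{2 h} m + h^{2}\right) + 11}{4} = - \frac{\left(\sqrt{2} \sqrt{h} m + h^{2}\right) + 11}{4} = - \frac{\left(m \sqrt{2} \sqrt{h} + h^{2}\right) + 11}{4} = - \frac{\left(h^{2} + m \sqrt{2} \sqrt{h}\right) + 11}{4} = - \frac{11 + h^{2} + m \sqrt{2} \sqrt{h}}{4} = - \frac{11}{4} - \frac{h^{2}}{4} - \frac{m \sqrt{2} \sqrt{h}}{4}$)
$f{\left(12 \left(-9\right),63 \right)} \left(-46\right) = \left(- \frac{11}{4} - \frac{63^{2}}{4} - \frac{12 \left(-9\right) \sqrt{2} \sqrt{63}}{4}\right) \left(-46\right) = \left(- \frac{11}{4} - \frac{3969}{4} - - 27 \sqrt{2} \cdot 3 \sqrt{7}\right) \left(-46\right) = \left(- \frac{11}{4} - \frac{3969}{4} + 81 \sqrt{14}\right) \left(-46\right) = \left(-995 + 81 \sqrt{14}\right) \left(-46\right) = 45770 - 3726 \sqrt{14}$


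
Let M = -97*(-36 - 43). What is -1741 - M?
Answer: -9404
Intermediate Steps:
M = 7663 (M = -97*(-79) = 7663)
-1741 - M = -1741 - 1*7663 = -1741 - 7663 = -9404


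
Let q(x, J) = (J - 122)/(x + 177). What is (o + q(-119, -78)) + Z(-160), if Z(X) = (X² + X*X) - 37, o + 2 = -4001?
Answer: 1367540/29 ≈ 47157.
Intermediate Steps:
q(x, J) = (-122 + J)/(177 + x)
o = -4003 (o = -2 - 4001 = -4003)
Z(X) = -37 + 2*X² (Z(X) = (X² + X²) - 37 = 2*X² - 37 = -37 + 2*X²)
(o + q(-119, -78)) + Z(-160) = (-4003 + (-122 - 78)/(177 - 119)) + (-37 + 2*(-160)²) = (-4003 - 200/58) + (-37 + 2*25600) = (-4003 + (1/58)*(-200)) + (-37 + 51200) = (-4003 - 100/29) + 51163 = -116187/29 + 51163 = 1367540/29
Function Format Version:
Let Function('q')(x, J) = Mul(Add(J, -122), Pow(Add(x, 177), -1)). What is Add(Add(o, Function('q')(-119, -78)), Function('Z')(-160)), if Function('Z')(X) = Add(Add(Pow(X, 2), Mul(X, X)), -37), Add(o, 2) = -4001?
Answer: Rational(1367540, 29) ≈ 47157.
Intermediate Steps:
Function('q')(x, J) = Mul(Pow(Add(177, x), -1), Add(-122, J)) (Function('q')(x, J) = Mul(Add(-122, J), Pow(Add(177, x), -1)) = Mul(Pow(Add(177, x), -1), Add(-122, J)))
o = -4003 (o = Add(-2, -4001) = -4003)
Function('Z')(X) = Add(-37, Mul(2, Pow(X, 2))) (Function('Z')(X) = Add(Add(Pow(X, 2), Pow(X, 2)), -37) = Add(Mul(2, Pow(X, 2)), -37) = Add(-37, Mul(2, Pow(X, 2))))
Add(Add(o, Function('q')(-119, -78)), Function('Z')(-160)) = Add(Add(-4003, Mul(Pow(Add(177, -119), -1), Add(-122, -78))), Add(-37, Mul(2, Pow(-160, 2)))) = Add(Add(-4003, Mul(Pow(58, -1), -200)), Add(-37, Mul(2, 25600))) = Add(Add(-4003, Mul(Rational(1, 58), -200)), Add(-37, 51200)) = Add(Add(-4003, Rational(-100, 29)), 51163) = Add(Rational(-116187, 29), 51163) = Rational(1367540, 29)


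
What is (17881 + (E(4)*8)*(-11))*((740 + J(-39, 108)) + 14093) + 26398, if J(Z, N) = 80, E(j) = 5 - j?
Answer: 265373407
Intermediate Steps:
(17881 + (E(4)*8)*(-11))*((740 + J(-39, 108)) + 14093) + 26398 = (17881 + ((5 - 1*4)*8)*(-11))*((740 + 80) + 14093) + 26398 = (17881 + ((5 - 4)*8)*(-11))*(820 + 14093) + 26398 = (17881 + (1*8)*(-11))*14913 + 26398 = (17881 + 8*(-11))*14913 + 26398 = (17881 - 88)*14913 + 26398 = 17793*14913 + 26398 = 265347009 + 26398 = 265373407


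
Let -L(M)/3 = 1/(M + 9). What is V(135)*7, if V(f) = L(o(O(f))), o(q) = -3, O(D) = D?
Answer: -7/2 ≈ -3.5000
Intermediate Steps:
L(M) = -3/(9 + M) (L(M) = -3/(M + 9) = -3/(9 + M))
V(f) = -1/2 (V(f) = -3/(9 - 3) = -3/6 = -3*1/6 = -1/2)
V(135)*7 = -1/2*7 = -7/2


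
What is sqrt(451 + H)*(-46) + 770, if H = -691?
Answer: 770 - 184*I*sqrt(15) ≈ 770.0 - 712.63*I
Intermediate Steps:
sqrt(451 + H)*(-46) + 770 = sqrt(451 - 691)*(-46) + 770 = sqrt(-240)*(-46) + 770 = (4*I*sqrt(15))*(-46) + 770 = -184*I*sqrt(15) + 770 = 770 - 184*I*sqrt(15)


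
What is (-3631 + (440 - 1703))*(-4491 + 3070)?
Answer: 6954374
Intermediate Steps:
(-3631 + (440 - 1703))*(-4491 + 3070) = (-3631 - 1263)*(-1421) = -4894*(-1421) = 6954374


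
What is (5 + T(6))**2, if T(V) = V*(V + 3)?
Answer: 3481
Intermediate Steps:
T(V) = V*(3 + V)
(5 + T(6))**2 = (5 + 6*(3 + 6))**2 = (5 + 6*9)**2 = (5 + 54)**2 = 59**2 = 3481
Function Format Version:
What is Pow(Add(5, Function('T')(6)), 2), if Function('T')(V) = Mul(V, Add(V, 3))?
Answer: 3481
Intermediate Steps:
Function('T')(V) = Mul(V, Add(3, V))
Pow(Add(5, Function('T')(6)), 2) = Pow(Add(5, Mul(6, Add(3, 6))), 2) = Pow(Add(5, Mul(6, 9)), 2) = Pow(Add(5, 54), 2) = Pow(59, 2) = 3481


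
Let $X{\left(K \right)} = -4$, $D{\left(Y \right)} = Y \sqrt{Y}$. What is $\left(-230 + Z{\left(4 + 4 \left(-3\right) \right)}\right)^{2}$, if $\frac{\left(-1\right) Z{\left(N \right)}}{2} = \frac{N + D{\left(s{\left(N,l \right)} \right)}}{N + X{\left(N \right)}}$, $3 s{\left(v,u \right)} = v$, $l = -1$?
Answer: $\frac{13004044}{243} + \frac{11104 i \sqrt{6}}{81} \approx 53515.0 + 335.79 i$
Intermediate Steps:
$s{\left(v,u \right)} = \frac{v}{3}$
$D{\left(Y \right)} = Y^{\frac{3}{2}}$
$Z{\left(N \right)} = - \frac{2 \left(N + \frac{\sqrt{3} N^{\frac{3}{2}}}{9}\right)}{-4 + N}$ ($Z{\left(N \right)} = - 2 \frac{N + \left(\frac{N}{3}\right)^{\frac{3}{2}}}{N - 4} = - 2 \frac{N + \frac{\sqrt{3} N^{\frac{3}{2}}}{9}}{-4 + N} = - \frac{2 \left(N + \frac{\sqrt{3} N^{\frac{3}{2}}}{9}\right)}{-4 + N}$)
$\left(-230 + Z{\left(4 + 4 \left(-3\right) \right)}\right)^{2} = \left(-230 + \frac{2 \left(- 9 \left(4 + 4 \left(-3\right)\right) - \sqrt{3} \left(4 + 4 \left(-3\right)\right)^{\frac{3}{2}}\right)}{9 \left(-4 + \left(4 + 4 \left(-3\right)\right)\right)}\right)^{2} = \left(-230 + \frac{2 \left(- 9 \left(4 - 12\right) - \sqrt{3} \left(4 - 12\right)^{\frac{3}{2}}\right)}{9 \left(-4 + \left(4 - 12\right)\right)}\right)^{2} = \left(-230 + \frac{2 \left(\left(-9\right) \left(-8\right) - \sqrt{3} \left(-8\right)^{\frac{3}{2}}\right)}{9 \left(-4 - 8\right)}\right)^{2} = \left(-230 + \frac{2 \left(72 - \sqrt{3} \left(- 16 i \sqrt{2}\right)\right)}{9 \left(-12\right)}\right)^{2} = \left(-230 + \frac{2}{9} \left(- \frac{1}{12}\right) \left(72 + 16 i \sqrt{6}\right)\right)^{2} = \left(-230 - \left(\frac{4}{3} + \frac{8 i \sqrt{6}}{27}\right)\right)^{2} = \left(- \frac{694}{3} - \frac{8 i \sqrt{6}}{27}\right)^{2}$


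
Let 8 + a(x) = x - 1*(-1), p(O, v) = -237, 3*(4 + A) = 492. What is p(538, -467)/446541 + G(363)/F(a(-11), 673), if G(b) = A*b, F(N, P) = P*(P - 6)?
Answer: 8609571371/66816078677 ≈ 0.12885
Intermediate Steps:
A = 160 (A = -4 + (⅓)*492 = -4 + 164 = 160)
a(x) = -7 + x (a(x) = -8 + (x - 1*(-1)) = -8 + (x + 1) = -8 + (1 + x) = -7 + x)
F(N, P) = P*(-6 + P)
G(b) = 160*b
p(538, -467)/446541 + G(363)/F(a(-11), 673) = -237/446541 + (160*363)/((673*(-6 + 673))) = -237*1/446541 + 58080/((673*667)) = -79/148847 + 58080/448891 = 8609571371/66816078677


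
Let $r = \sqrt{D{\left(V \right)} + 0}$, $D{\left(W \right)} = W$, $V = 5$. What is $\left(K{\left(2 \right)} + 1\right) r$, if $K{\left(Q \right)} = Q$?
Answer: $3 \sqrt{5} \approx 6.7082$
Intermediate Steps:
$r = \sqrt{5}$ ($r = \sqrt{5 + 0} = \sqrt{5} \approx 2.2361$)
$\left(K{\left(2 \right)} + 1\right) r = \left(2 + 1\right) \sqrt{5} = 3 \sqrt{5}$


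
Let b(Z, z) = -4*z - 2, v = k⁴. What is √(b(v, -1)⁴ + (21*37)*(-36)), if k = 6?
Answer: 2*I*√6989 ≈ 167.2*I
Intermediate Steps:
v = 1296 (v = 6⁴ = 1296)
b(Z, z) = -2 - 4*z
√(b(v, -1)⁴ + (21*37)*(-36)) = √((-2 - 4*(-1))⁴ + (21*37)*(-36)) = √((-2 + 4)⁴ + 777*(-36)) = √(2⁴ - 27972) = √(16 - 27972) = √(-27956) = 2*I*√6989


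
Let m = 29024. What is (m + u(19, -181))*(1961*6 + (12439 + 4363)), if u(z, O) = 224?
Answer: 835556864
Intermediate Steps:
(m + u(19, -181))*(1961*6 + (12439 + 4363)) = (29024 + 224)*(1961*6 + (12439 + 4363)) = 29248*(11766 + 16802) = 29248*28568 = 835556864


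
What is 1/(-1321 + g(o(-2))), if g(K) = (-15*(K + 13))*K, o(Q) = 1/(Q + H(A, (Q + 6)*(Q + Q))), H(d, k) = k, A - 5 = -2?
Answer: -108/141503 ≈ -0.00076323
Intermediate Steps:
A = 3 (A = 5 - 2 = 3)
o(Q) = 1/(Q + 2*Q*(6 + Q)) (o(Q) = 1/(Q + (Q + 6)*(Q + Q)) = 1/(Q + (6 + Q)*(2*Q)) = 1/(Q + 2*Q*(6 + Q)))
g(K) = K*(-195 - 15*K) (g(K) = (-15*(13 + K))*K = (-195 - 15*K)*K = K*(-195 - 15*K))
1/(-1321 + g(o(-2))) = 1/(-1321 - 15*1/((-2)*(13 + 2*(-2)))*(13 + 1/((-2)*(13 + 2*(-2))))) = 1/(-1321 - 15*(-1/(2*(13 - 4)))*(13 - 1/(2*(13 - 4)))) = 1/(-1321 - 15*(-1/2/9)*(13 - 1/2/9)) = 1/(-1321 - 15*(-1/2*1/9)*(13 - 1/2*1/9)) = 1/(-1321 - 15*(-1/18)*(13 - 1/18)) = 1/(-1321 - 15*(-1/18)*233/18) = 1/(-1321 + 1165/108) = 1/(-141503/108) = -108/141503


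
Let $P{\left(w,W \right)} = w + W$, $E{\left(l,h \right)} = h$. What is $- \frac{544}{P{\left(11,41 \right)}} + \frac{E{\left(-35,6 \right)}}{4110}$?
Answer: $- \frac{93147}{8905} \approx -10.46$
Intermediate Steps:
$P{\left(w,W \right)} = W + w$
$- \frac{544}{P{\left(11,41 \right)}} + \frac{E{\left(-35,6 \right)}}{4110} = - \frac{544}{41 + 11} + \frac{6}{4110} = - \frac{544}{52} + 6 \cdot \frac{1}{4110} = \left(-544\right) \frac{1}{52} + \frac{1}{685} = - \frac{136}{13} + \frac{1}{685} = - \frac{93147}{8905}$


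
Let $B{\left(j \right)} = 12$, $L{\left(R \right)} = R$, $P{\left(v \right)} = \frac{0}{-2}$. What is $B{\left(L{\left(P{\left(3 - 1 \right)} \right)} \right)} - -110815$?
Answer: $110827$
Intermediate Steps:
$P{\left(v \right)} = 0$ ($P{\left(v \right)} = 0 \left(- \frac{1}{2}\right) = 0$)
$B{\left(L{\left(P{\left(3 - 1 \right)} \right)} \right)} - -110815 = 12 - -110815 = 12 + 110815 = 110827$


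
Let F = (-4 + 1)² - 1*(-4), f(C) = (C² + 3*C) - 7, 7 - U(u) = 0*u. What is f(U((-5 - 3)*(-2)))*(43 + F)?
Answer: 3528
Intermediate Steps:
U(u) = 7 (U(u) = 7 - 0*u = 7 - 1*0 = 7 + 0 = 7)
f(C) = -7 + C² + 3*C
F = 13 (F = (-3)² + 4 = 9 + 4 = 13)
f(U((-5 - 3)*(-2)))*(43 + F) = (-7 + 7² + 3*7)*(43 + 13) = (-7 + 49 + 21)*56 = 63*56 = 3528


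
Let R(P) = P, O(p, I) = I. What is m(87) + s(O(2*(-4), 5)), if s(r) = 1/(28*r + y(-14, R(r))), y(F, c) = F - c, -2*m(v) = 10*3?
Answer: -1814/121 ≈ -14.992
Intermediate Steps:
m(v) = -15 (m(v) = -5*3 = -½*30 = -15)
s(r) = 1/(-14 + 27*r) (s(r) = 1/(28*r + (-14 - r)) = 1/(-14 + 27*r))
m(87) + s(O(2*(-4), 5)) = -15 + 1/(-14 + 27*5) = -15 + 1/(-14 + 135) = -15 + 1/121 = -1814/121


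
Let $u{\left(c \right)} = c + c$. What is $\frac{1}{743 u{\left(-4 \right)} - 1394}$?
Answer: $- \frac{1}{7338} \approx -0.00013628$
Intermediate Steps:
$u{\left(c \right)} = 2 c$
$\frac{1}{743 u{\left(-4 \right)} - 1394} = \frac{1}{743 \cdot 2 \left(-4\right) - 1394} = \frac{1}{743 \left(-8\right) - 1394} = \frac{1}{-5944 - 1394} = \frac{1}{-7338} = - \frac{1}{7338}$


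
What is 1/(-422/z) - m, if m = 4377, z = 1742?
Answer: -924418/211 ≈ -4381.1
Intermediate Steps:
1/(-422/z) - m = 1/(-422/1742) - 1*4377 = 1/(-422*1/1742) - 4377 = 1/(-211/871) - 4377 = -871/211 - 4377 = -924418/211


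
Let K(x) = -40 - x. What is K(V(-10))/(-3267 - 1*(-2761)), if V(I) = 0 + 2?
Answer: 21/253 ≈ 0.083004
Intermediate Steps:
V(I) = 2
K(V(-10))/(-3267 - 1*(-2761)) = (-40 - 1*2)/(-3267 - 1*(-2761)) = (-40 - 2)/(-3267 + 2761) = -42/(-506) = -42*(-1/506) = 21/253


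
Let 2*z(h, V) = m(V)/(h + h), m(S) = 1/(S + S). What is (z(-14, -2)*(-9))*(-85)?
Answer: 765/224 ≈ 3.4152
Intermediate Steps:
m(S) = 1/(2*S)
z(h, V) = 1/(8*V*h) (z(h, V) = ((1/(2*V))/(h + h))/2 = ((1/(2*V))/((2*h)))/2 = ((1/(2*V))*(1/(2*h)))/2 = (1/(4*V*h))/2 = 1/(8*V*h))
(z(-14, -2)*(-9))*(-85) = (((⅛)/(-2*(-14)))*(-9))*(-85) = (((⅛)*(-½)*(-1/14))*(-9))*(-85) = ((1/224)*(-9))*(-85) = -9/224*(-85) = 765/224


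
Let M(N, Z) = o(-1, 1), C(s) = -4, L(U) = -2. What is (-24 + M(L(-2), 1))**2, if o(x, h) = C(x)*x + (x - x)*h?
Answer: 400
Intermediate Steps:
o(x, h) = -4*x (o(x, h) = -4*x + (x - x)*h = -4*x + 0*h = -4*x + 0 = -4*x)
M(N, Z) = 4 (M(N, Z) = -4*(-1) = 4)
(-24 + M(L(-2), 1))**2 = (-24 + 4)**2 = (-20)**2 = 400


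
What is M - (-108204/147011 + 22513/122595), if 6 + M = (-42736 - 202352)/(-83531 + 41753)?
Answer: 1592718211057/3802813657995 ≈ 0.41883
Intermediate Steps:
M = -310/2321 (M = -6 + (-42736 - 202352)/(-83531 + 41753) = -6 - 245088/(-41778) = -6 - 245088*(-1/41778) = -6 + 13616/2321 = -310/2321 ≈ -0.13356)
M - (-108204/147011 + 22513/122595) = -310/2321 - (-108204/147011 + 22513/122595) = -310/2321 - 1*(-9955610737/18022813545) = -310/2321 + 9955610737/18022813545 = 1592718211057/3802813657995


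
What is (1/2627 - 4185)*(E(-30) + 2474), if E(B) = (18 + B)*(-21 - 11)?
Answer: -31420834852/2627 ≈ -1.1961e+7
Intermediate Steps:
E(B) = -576 - 32*B (E(B) = (18 + B)*(-32) = -576 - 32*B)
(1/2627 - 4185)*(E(-30) + 2474) = (1/2627 - 4185)*((-576 - 32*(-30)) + 2474) = (1/2627 - 4185)*((-576 + 960) + 2474) = -10993994*(384 + 2474)/2627 = -10993994/2627*2858 = -31420834852/2627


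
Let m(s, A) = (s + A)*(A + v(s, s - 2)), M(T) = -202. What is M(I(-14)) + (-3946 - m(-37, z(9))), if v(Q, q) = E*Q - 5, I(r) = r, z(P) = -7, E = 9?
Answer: -19328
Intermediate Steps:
v(Q, q) = -5 + 9*Q (v(Q, q) = 9*Q - 5 = -5 + 9*Q)
m(s, A) = (A + s)*(-5 + A + 9*s) (m(s, A) = (s + A)*(A + (-5 + 9*s)) = (A + s)*(-5 + A + 9*s))
M(I(-14)) + (-3946 - m(-37, z(9))) = -202 + (-3946 - ((-7)² - 7*(-37) - 7*(-5 + 9*(-37)) - 37*(-5 + 9*(-37)))) = -202 + (-3946 - (49 + 259 - 7*(-5 - 333) - 37*(-5 - 333))) = -202 + (-3946 - (49 + 259 - 7*(-338) - 37*(-338))) = -202 + (-3946 - (49 + 259 + 2366 + 12506)) = -202 + (-3946 - 1*15180) = -202 + (-3946 - 15180) = -202 - 19126 = -19328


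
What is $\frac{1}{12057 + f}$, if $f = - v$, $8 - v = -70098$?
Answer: $- \frac{1}{58049} \approx -1.7227 \cdot 10^{-5}$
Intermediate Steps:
$v = 70106$ ($v = 8 - -70098 = 8 + 70098 = 70106$)
$f = -70106$ ($f = \left(-1\right) 70106 = -70106$)
$\frac{1}{12057 + f} = \frac{1}{12057 - 70106} = \frac{1}{-58049} = - \frac{1}{58049}$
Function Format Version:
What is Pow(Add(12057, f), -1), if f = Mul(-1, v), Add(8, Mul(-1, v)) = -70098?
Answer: Rational(-1, 58049) ≈ -1.7227e-5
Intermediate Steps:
v = 70106 (v = Add(8, Mul(-1, -70098)) = Add(8, 70098) = 70106)
f = -70106 (f = Mul(-1, 70106) = -70106)
Pow(Add(12057, f), -1) = Pow(Add(12057, -70106), -1) = Pow(-58049, -1) = Rational(-1, 58049)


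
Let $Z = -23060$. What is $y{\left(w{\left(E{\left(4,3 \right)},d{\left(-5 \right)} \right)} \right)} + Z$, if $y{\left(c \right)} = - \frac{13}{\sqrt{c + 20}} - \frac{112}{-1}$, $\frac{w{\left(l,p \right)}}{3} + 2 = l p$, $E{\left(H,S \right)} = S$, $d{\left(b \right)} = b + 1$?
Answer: $-22948 + \frac{13 i \sqrt{22}}{22} \approx -22948.0 + 2.7716 i$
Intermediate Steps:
$d{\left(b \right)} = 1 + b$
$w{\left(l,p \right)} = -6 + 3 l p$
$y{\left(c \right)} = 112 - \frac{13}{\sqrt{20 + c}}$ ($y{\left(c \right)} = - \frac{13}{\sqrt{20 + c}} - -112 = - \frac{13}{\sqrt{20 + c}} + 112 = 112 - \frac{13}{\sqrt{20 + c}}$)
$y{\left(w{\left(E{\left(4,3 \right)},d{\left(-5 \right)} \right)} \right)} + Z = \left(112 - \frac{13}{\sqrt{20 + \left(-6 + 3 \cdot 3 \left(1 - 5\right)\right)}}\right) - 23060 = \left(112 - \frac{13}{\sqrt{20 + \left(-6 + 3 \cdot 3 \left(-4\right)\right)}}\right) - 23060 = \left(112 - \frac{13}{\sqrt{20 - 42}}\right) - 23060 = \left(112 - \frac{13}{i \sqrt{22}}\right) - 23060 = \left(112 - 13 \left(- \frac{i \sqrt{22}}{22}\right)\right) - 23060 = \left(112 + \frac{13 i \sqrt{22}}{22}\right) - 23060 = -22948 + \frac{13 i \sqrt{22}}{22}$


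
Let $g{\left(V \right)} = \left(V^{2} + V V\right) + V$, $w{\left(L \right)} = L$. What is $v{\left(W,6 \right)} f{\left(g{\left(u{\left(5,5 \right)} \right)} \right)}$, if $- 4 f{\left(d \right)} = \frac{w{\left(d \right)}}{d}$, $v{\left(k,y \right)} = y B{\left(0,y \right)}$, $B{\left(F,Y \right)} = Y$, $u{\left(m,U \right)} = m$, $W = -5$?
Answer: $-9$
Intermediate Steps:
$g{\left(V \right)} = V + 2 V^{2}$ ($g{\left(V \right)} = \left(V^{2} + V^{2}\right) + V = 2 V^{2} + V = V + 2 V^{2}$)
$v{\left(k,y \right)} = y^{2}$ ($v{\left(k,y \right)} = y y = y^{2}$)
$f{\left(d \right)} = - \frac{1}{4}$ ($f{\left(d \right)} = - \frac{d \frac{1}{d}}{4} = \left(- \frac{1}{4}\right) 1 = - \frac{1}{4}$)
$v{\left(W,6 \right)} f{\left(g{\left(u{\left(5,5 \right)} \right)} \right)} = 6^{2} \left(- \frac{1}{4}\right) = 36 \left(- \frac{1}{4}\right) = -9$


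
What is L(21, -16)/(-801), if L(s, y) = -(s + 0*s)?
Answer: 7/267 ≈ 0.026217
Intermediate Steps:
L(s, y) = -s (L(s, y) = -(s + 0) = -s)
L(21, -16)/(-801) = -1*21/(-801) = -21*(-1/801) = 7/267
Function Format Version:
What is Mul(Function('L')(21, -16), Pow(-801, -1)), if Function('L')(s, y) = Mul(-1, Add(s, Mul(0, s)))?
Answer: Rational(7, 267) ≈ 0.026217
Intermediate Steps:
Function('L')(s, y) = Mul(-1, s) (Function('L')(s, y) = Mul(-1, Add(s, 0)) = Mul(-1, s))
Mul(Function('L')(21, -16), Pow(-801, -1)) = Mul(Mul(-1, 21), Pow(-801, -1)) = Mul(-21, Rational(-1, 801)) = Rational(7, 267)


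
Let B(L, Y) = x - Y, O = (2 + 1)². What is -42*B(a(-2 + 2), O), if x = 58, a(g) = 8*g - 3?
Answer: -2058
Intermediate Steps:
O = 9 (O = 3² = 9)
a(g) = -3 + 8*g
B(L, Y) = 58 - Y
-42*B(a(-2 + 2), O) = -42*(58 - 1*9) = -42*(58 - 9) = -42*49 = -2058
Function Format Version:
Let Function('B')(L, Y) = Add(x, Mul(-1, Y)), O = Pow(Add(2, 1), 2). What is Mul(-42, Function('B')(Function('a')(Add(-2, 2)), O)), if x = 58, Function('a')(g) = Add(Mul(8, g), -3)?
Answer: -2058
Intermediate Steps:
O = 9 (O = Pow(3, 2) = 9)
Function('a')(g) = Add(-3, Mul(8, g))
Function('B')(L, Y) = Add(58, Mul(-1, Y))
Mul(-42, Function('B')(Function('a')(Add(-2, 2)), O)) = Mul(-42, Add(58, Mul(-1, 9))) = Mul(-42, Add(58, -9)) = Mul(-42, 49) = -2058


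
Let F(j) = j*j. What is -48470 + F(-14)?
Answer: -48274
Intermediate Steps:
F(j) = j²
-48470 + F(-14) = -48470 + (-14)² = -48470 + 196 = -48274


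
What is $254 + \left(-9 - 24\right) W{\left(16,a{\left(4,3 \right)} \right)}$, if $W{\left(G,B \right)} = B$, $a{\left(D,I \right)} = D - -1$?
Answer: $89$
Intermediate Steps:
$a{\left(D,I \right)} = 1 + D$ ($a{\left(D,I \right)} = D + 1 = 1 + D$)
$254 + \left(-9 - 24\right) W{\left(16,a{\left(4,3 \right)} \right)} = 254 + \left(-9 - 24\right) \left(1 + 4\right) = 254 + \left(-9 - 24\right) 5 = 254 - 165 = 89$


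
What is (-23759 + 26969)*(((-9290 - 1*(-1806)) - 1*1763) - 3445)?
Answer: -40741320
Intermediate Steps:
(-23759 + 26969)*(((-9290 - 1*(-1806)) - 1*1763) - 3445) = 3210*(((-9290 + 1806) - 1763) - 3445) = 3210*((-7484 - 1763) - 3445) = 3210*(-9247 - 3445) = 3210*(-12692) = -40741320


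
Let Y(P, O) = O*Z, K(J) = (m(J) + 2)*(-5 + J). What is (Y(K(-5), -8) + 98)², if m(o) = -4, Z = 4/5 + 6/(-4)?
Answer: 268324/25 ≈ 10733.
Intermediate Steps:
Z = -7/10 (Z = 4*(⅕) + 6*(-¼) = ⅘ - 3/2 = -7/10 ≈ -0.70000)
K(J) = 10 - 2*J (K(J) = (-4 + 2)*(-5 + J) = -2*(-5 + J) = 10 - 2*J)
Y(P, O) = -7*O/10 (Y(P, O) = O*(-7/10) = -7*O/10)
(Y(K(-5), -8) + 98)² = (-7/10*(-8) + 98)² = (28/5 + 98)² = (518/5)² = 268324/25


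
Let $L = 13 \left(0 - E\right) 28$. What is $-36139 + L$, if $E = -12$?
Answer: $-31771$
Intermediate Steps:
$L = 4368$ ($L = 13 \left(0 - -12\right) 28 = 13 \left(0 + 12\right) 28 = 13 \cdot 12 \cdot 28 = 156 \cdot 28 = 4368$)
$-36139 + L = -36139 + 4368 = -31771$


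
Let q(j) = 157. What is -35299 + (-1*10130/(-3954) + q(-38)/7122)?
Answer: -55220042743/1564466 ≈ -35296.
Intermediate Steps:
-35299 + (-1*10130/(-3954) + q(-38)/7122) = -35299 + (-1*10130/(-3954) + 157/7122) = -35299 + (-10130*(-1/3954) + 157*(1/7122)) = -35299 + (5065/1977 + 157/7122) = -35299 + 4042591/1564466 = -55220042743/1564466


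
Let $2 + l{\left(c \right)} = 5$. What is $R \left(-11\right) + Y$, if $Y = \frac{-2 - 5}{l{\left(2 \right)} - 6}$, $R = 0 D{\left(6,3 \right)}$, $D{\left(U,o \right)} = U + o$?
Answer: $\frac{7}{3} \approx 2.3333$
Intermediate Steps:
$l{\left(c \right)} = 3$ ($l{\left(c \right)} = -2 + 5 = 3$)
$R = 0$ ($R = 0 \left(6 + 3\right) = 0 \cdot 9 = 0$)
$Y = \frac{7}{3}$ ($Y = \frac{-2 - 5}{3 - 6} = - \frac{7}{-3} = \left(-7\right) \left(- \frac{1}{3}\right) = \frac{7}{3} \approx 2.3333$)
$R \left(-11\right) + Y = 0 \left(-11\right) + \frac{7}{3} = 0 + \frac{7}{3} = \frac{7}{3}$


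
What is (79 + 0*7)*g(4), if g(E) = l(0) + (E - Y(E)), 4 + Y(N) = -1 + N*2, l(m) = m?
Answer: 79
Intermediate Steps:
Y(N) = -5 + 2*N (Y(N) = -4 + (-1 + N*2) = -4 + (-1 + 2*N) = -5 + 2*N)
g(E) = 5 - E (g(E) = 0 + (E - (-5 + 2*E)) = 0 + (E + (5 - 2*E)) = 0 + (5 - E) = 5 - E)
(79 + 0*7)*g(4) = (79 + 0*7)*(5 - 1*4) = (79 + 0)*(5 - 4) = 79*1 = 79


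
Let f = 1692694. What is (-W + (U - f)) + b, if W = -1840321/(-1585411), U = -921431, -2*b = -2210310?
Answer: -2392339476991/1585411 ≈ -1.5090e+6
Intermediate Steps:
b = 1105155 (b = -½*(-2210310) = 1105155)
W = 1840321/1585411 (W = -1840321*(-1/1585411) = 1840321/1585411 ≈ 1.1608)
(-W + (U - f)) + b = (-1*1840321/1585411 + (-921431 - 1*1692694)) + 1105155 = (-1840321/1585411 + (-921431 - 1692694)) + 1105155 = (-1840321/1585411 - 2614125) + 1105155 = -4144464370696/1585411 + 1105155 = -2392339476991/1585411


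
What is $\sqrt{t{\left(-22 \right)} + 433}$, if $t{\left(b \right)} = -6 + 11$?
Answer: $\sqrt{438} \approx 20.928$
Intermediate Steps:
$t{\left(b \right)} = 5$
$\sqrt{t{\left(-22 \right)} + 433} = \sqrt{5 + 433} = \sqrt{438}$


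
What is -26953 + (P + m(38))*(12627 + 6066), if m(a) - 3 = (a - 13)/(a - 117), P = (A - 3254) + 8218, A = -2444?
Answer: 3723236069/79 ≈ 4.7130e+7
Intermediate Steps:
P = 2520 (P = (-2444 - 3254) + 8218 = -5698 + 8218 = 2520)
m(a) = 3 + (-13 + a)/(-117 + a) (m(a) = 3 + (a - 13)/(a - 117) = 3 + (-13 + a)/(-117 + a))
-26953 + (P + m(38))*(12627 + 6066) = -26953 + (2520 + 4*(-91 + 38)/(-117 + 38))*(12627 + 6066) = -26953 + (2520 + 4*(-53)/(-79))*18693 = -26953 + (2520 + 4*(-1/79)*(-53))*18693 = -26953 + (2520 + 212/79)*18693 = -26953 + (199292/79)*18693 = -26953 + 3725365356/79 = 3723236069/79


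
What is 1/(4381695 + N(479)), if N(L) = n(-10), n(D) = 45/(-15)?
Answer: 1/4381692 ≈ 2.2822e-7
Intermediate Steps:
n(D) = -3 (n(D) = 45*(-1/15) = -3)
N(L) = -3
1/(4381695 + N(479)) = 1/(4381695 - 3) = 1/4381692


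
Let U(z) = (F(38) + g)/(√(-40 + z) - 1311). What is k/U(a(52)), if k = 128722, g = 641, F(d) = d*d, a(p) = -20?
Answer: -56251514/695 + 257444*I*√15/2085 ≈ -80937.0 + 478.21*I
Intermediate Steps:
F(d) = d²
U(z) = 2085/(-1311 + √(-40 + z)) (U(z) = (38² + 641)/(√(-40 + z) - 1311) = (1444 + 641)/(-1311 + √(-40 + z)) = 2085/(-1311 + √(-40 + z)))
k/U(a(52)) = 128722/((2085/(-1311 + √(-40 - 20)))) = 128722/((2085/(-1311 + √(-60)))) = 128722/((2085/(-1311 + 2*I*√15))) = 128722*(-437/695 + 2*I*√15/2085) = -56251514/695 + 257444*I*√15/2085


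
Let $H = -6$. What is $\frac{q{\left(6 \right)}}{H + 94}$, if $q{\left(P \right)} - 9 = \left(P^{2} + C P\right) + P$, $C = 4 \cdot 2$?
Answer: $\frac{9}{8} \approx 1.125$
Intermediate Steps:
$C = 8$
$q{\left(P \right)} = 9 + P^{2} + 9 P$ ($q{\left(P \right)} = 9 + \left(\left(P^{2} + 8 P\right) + P\right) = 9 + \left(P^{2} + 9 P\right) = 9 + P^{2} + 9 P$)
$\frac{q{\left(6 \right)}}{H + 94} = \frac{9 + 6^{2} + 9 \cdot 6}{-6 + 94} = \frac{9 + 36 + 54}{88} = 99 \cdot \frac{1}{88} = \frac{9}{8}$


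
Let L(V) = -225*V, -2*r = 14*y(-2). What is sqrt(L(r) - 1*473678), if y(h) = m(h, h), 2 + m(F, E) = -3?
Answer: I*sqrt(481553) ≈ 693.94*I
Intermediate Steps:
m(F, E) = -5 (m(F, E) = -2 - 3 = -5)
y(h) = -5
r = 35 (r = -7*(-5) = -1/2*(-70) = 35)
sqrt(L(r) - 1*473678) = sqrt(-225*35 - 1*473678) = sqrt(-7875 - 473678) = sqrt(-481553) = I*sqrt(481553)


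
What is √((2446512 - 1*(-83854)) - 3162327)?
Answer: I*√631961 ≈ 794.96*I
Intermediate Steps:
√((2446512 - 1*(-83854)) - 3162327) = √((2446512 + 83854) - 3162327) = √(2530366 - 3162327) = √(-631961) = I*√631961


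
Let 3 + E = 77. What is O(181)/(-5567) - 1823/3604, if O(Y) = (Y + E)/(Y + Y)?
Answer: -1837363531/3631487708 ≈ -0.50595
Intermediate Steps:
E = 74 (E = -3 + 77 = 74)
O(Y) = (74 + Y)/(2*Y) (O(Y) = (Y + 74)/(Y + Y) = (74 + Y)/((2*Y)) = (74 + Y)*(1/(2*Y)) = (74 + Y)/(2*Y))
O(181)/(-5567) - 1823/3604 = ((1/2)*(74 + 181)/181)/(-5567) - 1823/3604 = ((1/2)*(1/181)*255)*(-1/5567) - 1823*1/3604 = (255/362)*(-1/5567) - 1823/3604 = -255/2015254 - 1823/3604 = -1837363531/3631487708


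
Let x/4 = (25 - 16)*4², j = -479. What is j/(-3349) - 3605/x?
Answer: -11797241/1929024 ≈ -6.1157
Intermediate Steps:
x = 576 (x = 4*((25 - 16)*4²) = 4*(9*16) = 4*144 = 576)
j/(-3349) - 3605/x = -479/(-3349) - 3605/576 = -479*(-1/3349) - 3605*1/576 = 479/3349 - 3605/576 = -11797241/1929024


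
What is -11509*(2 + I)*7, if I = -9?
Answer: 563941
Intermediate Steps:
-11509*(2 + I)*7 = -11509*(2 - 9)*7 = -(-80563)*7 = -11509*(-49) = 563941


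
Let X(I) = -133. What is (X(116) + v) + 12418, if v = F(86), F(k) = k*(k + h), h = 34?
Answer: 22605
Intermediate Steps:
F(k) = k*(34 + k) (F(k) = k*(k + 34) = k*(34 + k))
v = 10320 (v = 86*(34 + 86) = 86*120 = 10320)
(X(116) + v) + 12418 = (-133 + 10320) + 12418 = 10187 + 12418 = 22605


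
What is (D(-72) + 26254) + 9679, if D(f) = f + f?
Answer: 35789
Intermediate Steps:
D(f) = 2*f
(D(-72) + 26254) + 9679 = (2*(-72) + 26254) + 9679 = (-144 + 26254) + 9679 = 26110 + 9679 = 35789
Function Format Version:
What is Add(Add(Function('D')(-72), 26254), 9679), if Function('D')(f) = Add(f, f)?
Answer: 35789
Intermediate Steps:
Function('D')(f) = Mul(2, f)
Add(Add(Function('D')(-72), 26254), 9679) = Add(Add(Mul(2, -72), 26254), 9679) = Add(Add(-144, 26254), 9679) = Add(26110, 9679) = 35789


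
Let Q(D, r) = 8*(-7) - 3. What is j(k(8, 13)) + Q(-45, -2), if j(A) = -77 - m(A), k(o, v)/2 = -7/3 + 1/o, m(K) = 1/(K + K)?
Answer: -7202/53 ≈ -135.89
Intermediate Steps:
m(K) = 1/(2*K)
k(o, v) = -14/3 + 2/o (k(o, v) = 2*(-7/3 + 1/o) = -14/3 + 2/o)
Q(D, r) = -59 (Q(D, r) = -56 - 3 = -59)
j(A) = -77 - 1/(2*A)
j(k(8, 13)) + Q(-45, -2) = (-77 - 1/(2*(-14/3 + 2/8))) - 59 = (-77 - 1/(2*(-14/3 + 2*(⅛)))) - 59 = (-77 - 1/(2*(-14/3 + ¼))) - 59 = (-77 - 1/(2*(-53/12))) - 59 = (-77 - ½*(-12/53)) - 59 = (-77 + 6/53) - 59 = -4075/53 - 59 = -7202/53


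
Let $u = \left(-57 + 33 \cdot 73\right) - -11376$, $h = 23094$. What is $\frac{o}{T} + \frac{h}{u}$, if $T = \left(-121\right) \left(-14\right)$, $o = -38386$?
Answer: $- \frac{3695771}{176176} \approx -20.978$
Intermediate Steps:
$T = 1694$
$u = 13728$ ($u = \left(-57 + 2409\right) + 11376 = 2352 + 11376 = 13728$)
$\frac{o}{T} + \frac{h}{u} = - \frac{38386}{1694} + \frac{23094}{13728} = \left(-38386\right) \frac{1}{1694} + 23094 \cdot \frac{1}{13728} = - \frac{19193}{847} + \frac{3849}{2288} = - \frac{3695771}{176176}$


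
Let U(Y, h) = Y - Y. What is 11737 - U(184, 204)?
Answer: 11737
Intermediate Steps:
U(Y, h) = 0
11737 - U(184, 204) = 11737 - 1*0 = 11737 + 0 = 11737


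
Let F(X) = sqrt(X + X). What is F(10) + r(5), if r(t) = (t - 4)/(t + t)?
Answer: 1/10 + 2*sqrt(5) ≈ 4.5721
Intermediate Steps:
F(X) = sqrt(2)*sqrt(X) (F(X) = sqrt(2*X) = sqrt(2)*sqrt(X))
r(t) = (-4 + t)/(2*t) (r(t) = (-4 + t)/((2*t)) = (-4 + t)*(1/(2*t)) = (-4 + t)/(2*t))
F(10) + r(5) = sqrt(2)*sqrt(10) + (1/2)*(-4 + 5)/5 = 2*sqrt(5) + (1/2)*(1/5)*1 = 2*sqrt(5) + 1/10 = 1/10 + 2*sqrt(5)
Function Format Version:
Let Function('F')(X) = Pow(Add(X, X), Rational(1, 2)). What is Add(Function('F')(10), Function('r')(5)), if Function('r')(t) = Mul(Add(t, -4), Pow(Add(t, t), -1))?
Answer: Add(Rational(1, 10), Mul(2, Pow(5, Rational(1, 2)))) ≈ 4.5721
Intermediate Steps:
Function('F')(X) = Mul(Pow(2, Rational(1, 2)), Pow(X, Rational(1, 2))) (Function('F')(X) = Pow(Mul(2, X), Rational(1, 2)) = Mul(Pow(2, Rational(1, 2)), Pow(X, Rational(1, 2))))
Function('r')(t) = Mul(Rational(1, 2), Pow(t, -1), Add(-4, t)) (Function('r')(t) = Mul(Add(-4, t), Pow(Mul(2, t), -1)) = Mul(Add(-4, t), Mul(Rational(1, 2), Pow(t, -1))) = Mul(Rational(1, 2), Pow(t, -1), Add(-4, t)))
Add(Function('F')(10), Function('r')(5)) = Add(Mul(Pow(2, Rational(1, 2)), Pow(10, Rational(1, 2))), Mul(Rational(1, 2), Pow(5, -1), Add(-4, 5))) = Add(Mul(2, Pow(5, Rational(1, 2))), Mul(Rational(1, 2), Rational(1, 5), 1)) = Add(Mul(2, Pow(5, Rational(1, 2))), Rational(1, 10)) = Add(Rational(1, 10), Mul(2, Pow(5, Rational(1, 2))))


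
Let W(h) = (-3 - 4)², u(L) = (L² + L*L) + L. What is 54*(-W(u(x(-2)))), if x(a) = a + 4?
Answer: -2646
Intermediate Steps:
x(a) = 4 + a
u(L) = L + 2*L² (u(L) = (L² + L²) + L = 2*L² + L = L + 2*L²)
W(h) = 49 (W(h) = (-7)² = 49)
54*(-W(u(x(-2)))) = 54*(-1*49) = 54*(-49) = -2646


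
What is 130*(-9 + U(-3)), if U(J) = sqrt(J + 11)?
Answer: -1170 + 260*sqrt(2) ≈ -802.30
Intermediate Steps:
U(J) = sqrt(11 + J)
130*(-9 + U(-3)) = 130*(-9 + sqrt(11 - 3)) = 130*(-9 + sqrt(8)) = 130*(-9 + 2*sqrt(2)) = -1170 + 260*sqrt(2)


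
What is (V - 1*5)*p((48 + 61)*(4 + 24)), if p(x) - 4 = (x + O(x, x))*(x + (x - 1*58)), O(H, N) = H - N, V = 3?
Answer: -36904792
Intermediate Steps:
p(x) = 4 + x*(-58 + 2*x) (p(x) = 4 + (x + (x - x))*(x + (x - 1*58)) = 4 + (x + 0)*(x + (x - 58)) = 4 + x*(x + (-58 + x)) = 4 + x*(-58 + 2*x))
(V - 1*5)*p((48 + 61)*(4 + 24)) = (3 - 1*5)*(4 - 58*(48 + 61)*(4 + 24) + 2*((48 + 61)*(4 + 24))²) = (3 - 5)*(4 - 6322*28 + 2*(109*28)²) = -2*(4 - 58*3052 + 2*3052²) = -2*(4 - 177016 + 2*9314704) = -2*(4 - 177016 + 18629408) = -2*18452396 = -36904792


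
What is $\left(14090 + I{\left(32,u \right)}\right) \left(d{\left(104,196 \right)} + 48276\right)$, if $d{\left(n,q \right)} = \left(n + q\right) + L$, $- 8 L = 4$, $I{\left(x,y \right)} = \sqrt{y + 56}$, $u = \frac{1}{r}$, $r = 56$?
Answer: $684428795 + \frac{97151 \sqrt{43918}}{56} \approx 6.8479 \cdot 10^{8}$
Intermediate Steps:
$u = \frac{1}{56} \approx 0.017857$
$I{\left(x,y \right)} = \sqrt{56 + y}$
$L = - \frac{1}{2}$ ($L = \left(- \frac{1}{8}\right) 4 = - \frac{1}{2} \approx -0.5$)
$d{\left(n,q \right)} = - \frac{1}{2} + n + q$ ($d{\left(n,q \right)} = \left(n + q\right) - \frac{1}{2} = - \frac{1}{2} + n + q$)
$\left(14090 + I{\left(32,u \right)}\right) \left(d{\left(104,196 \right)} + 48276\right) = \left(14090 + \sqrt{56 + \frac{1}{56}}\right) \left(\left(- \frac{1}{2} + 104 + 196\right) + 48276\right) = \left(14090 + \sqrt{\frac{3137}{56}}\right) \left(\frac{599}{2} + 48276\right) = \left(14090 + \frac{\sqrt{43918}}{28}\right) \frac{97151}{2} = 684428795 + \frac{97151 \sqrt{43918}}{56}$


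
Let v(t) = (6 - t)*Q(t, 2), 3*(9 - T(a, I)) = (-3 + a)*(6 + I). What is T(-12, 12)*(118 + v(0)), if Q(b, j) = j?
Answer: 12870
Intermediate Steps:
T(a, I) = 9 - (-3 + a)*(6 + I)/3
v(t) = 12 - 2*t (v(t) = (6 - t)*2 = 12 - 2*t)
T(-12, 12)*(118 + v(0)) = (15 + 12 - 2*(-12) - ⅓*12*(-12))*(118 + (12 - 2*0)) = (15 + 12 + 24 + 48)*(118 + (12 + 0)) = 99*(118 + 12) = 99*130 = 12870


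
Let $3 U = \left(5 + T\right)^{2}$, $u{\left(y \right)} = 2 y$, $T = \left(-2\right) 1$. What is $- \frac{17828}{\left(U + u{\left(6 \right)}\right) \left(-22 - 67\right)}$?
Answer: $\frac{17828}{1335} \approx 13.354$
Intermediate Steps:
$T = -2$
$U = 3$ ($U = \frac{\left(5 - 2\right)^{2}}{3} = \frac{3^{2}}{3} = \frac{1}{3} \cdot 9 = 3$)
$- \frac{17828}{\left(U + u{\left(6 \right)}\right) \left(-22 - 67\right)} = - \frac{17828}{\left(3 + 2 \cdot 6\right) \left(-22 - 67\right)} = - \frac{17828}{\left(3 + 12\right) \left(-89\right)} = - \frac{17828}{15 \left(-89\right)} = - \frac{17828}{-1335} = \left(-17828\right) \left(- \frac{1}{1335}\right) = \frac{17828}{1335}$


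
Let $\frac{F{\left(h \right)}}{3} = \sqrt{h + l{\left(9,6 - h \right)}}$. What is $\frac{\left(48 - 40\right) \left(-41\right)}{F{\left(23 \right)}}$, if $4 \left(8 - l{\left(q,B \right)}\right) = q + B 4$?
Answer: $- \frac{656 \sqrt{183}}{549} \approx -16.164$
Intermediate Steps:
$l{\left(q,B \right)} = 8 - B - \frac{q}{4}$ ($l{\left(q,B \right)} = 8 - \frac{q + B 4}{4} = 8 - \frac{q + 4 B}{4} = 8 - \left(B + \frac{q}{4}\right) = 8 - B - \frac{q}{4}$)
$F{\left(h \right)} = 3 \sqrt{- \frac{1}{4} + 2 h}$ ($F{\left(h \right)} = 3 \sqrt{h - \left(\frac{1}{4} - h\right)} = 3 \sqrt{h + \left(8 + \left(-6 + h\right) - \frac{9}{4}\right)} = 3 \sqrt{h + \left(- \frac{1}{4} + h\right)} = 3 \sqrt{- \frac{1}{4} + 2 h}$)
$\frac{\left(48 - 40\right) \left(-41\right)}{F{\left(23 \right)}} = \frac{\left(48 - 40\right) \left(-41\right)}{\frac{3}{2} \sqrt{-1 + 8 \cdot 23}} = \frac{8 \left(-41\right)}{\frac{3}{2} \sqrt{-1 + 184}} = - \frac{328}{\frac{3}{2} \sqrt{183}} = - 328 \frac{2 \sqrt{183}}{549} = - \frac{656 \sqrt{183}}{549}$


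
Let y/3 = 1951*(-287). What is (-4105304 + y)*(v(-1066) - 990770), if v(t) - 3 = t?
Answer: 5737867965795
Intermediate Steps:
v(t) = 3 + t
y = -1679811 (y = 3*(1951*(-287)) = 3*(-559937) = -1679811)
(-4105304 + y)*(v(-1066) - 990770) = (-4105304 - 1679811)*((3 - 1066) - 990770) = -5785115*(-1063 - 990770) = -5785115*(-991833) = 5737867965795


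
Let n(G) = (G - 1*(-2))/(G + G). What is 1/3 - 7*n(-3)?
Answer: -5/6 ≈ -0.83333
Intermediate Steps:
n(G) = (2 + G)/(2*G) (n(G) = (G + 2)/((2*G)) = (2 + G)*(1/(2*G)) = (2 + G)/(2*G))
1/3 - 7*n(-3) = 1/3 - 7*(2 - 3)/(2*(-3)) = 1/3 - 7*(-1)*(-1)/(2*3) = 1/3 - 7*1/6 = 1/3 - 7/6 = -5/6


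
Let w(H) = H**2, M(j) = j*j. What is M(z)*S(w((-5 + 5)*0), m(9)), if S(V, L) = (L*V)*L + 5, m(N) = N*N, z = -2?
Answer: 20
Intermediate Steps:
m(N) = N**2
M(j) = j**2
S(V, L) = 5 + V*L**2 (S(V, L) = V*L**2 + 5 = 5 + V*L**2)
M(z)*S(w((-5 + 5)*0), m(9)) = (-2)**2*(5 + ((-5 + 5)*0)**2*(9**2)**2) = 4*(5 + (0*0)**2*81**2) = 4*(5 + 0**2*6561) = 4*(5 + 0*6561) = 4*(5 + 0) = 4*5 = 20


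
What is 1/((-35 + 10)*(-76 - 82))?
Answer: 1/3950 ≈ 0.00025316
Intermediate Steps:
1/((-35 + 10)*(-76 - 82)) = 1/(-25*(-158)) = 1/3950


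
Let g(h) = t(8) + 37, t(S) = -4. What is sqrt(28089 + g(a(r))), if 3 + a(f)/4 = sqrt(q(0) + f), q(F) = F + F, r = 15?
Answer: sqrt(28122) ≈ 167.70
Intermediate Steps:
q(F) = 2*F
a(f) = -12 + 4*sqrt(f) (a(f) = -12 + 4*sqrt(2*0 + f) = -12 + 4*sqrt(0 + f) = -12 + 4*sqrt(f))
g(h) = 33 (g(h) = -4 + 37 = 33)
sqrt(28089 + g(a(r))) = sqrt(28089 + 33) = sqrt(28122)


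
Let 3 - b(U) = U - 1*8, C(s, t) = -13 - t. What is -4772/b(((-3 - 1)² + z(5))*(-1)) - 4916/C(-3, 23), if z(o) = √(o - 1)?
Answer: -7307/261 ≈ -27.996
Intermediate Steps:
z(o) = √(-1 + o)
b(U) = 11 - U (b(U) = 3 - (U - 1*8) = 3 - (U - 8) = 3 - (-8 + U) = 3 + (8 - U) = 11 - U)
-4772/b(((-3 - 1)² + z(5))*(-1)) - 4916/C(-3, 23) = -4772/(11 - ((-3 - 1)² + √(-1 + 5))*(-1)) - 4916/(-13 - 1*23) = -4772/(11 - ((-4)² + √4)*(-1)) - 4916/(-13 - 23) = -4772/(11 - (16 + 2)*(-1)) - 4916/(-36) = -4772/(11 - 18*(-1)) - 4916*(-1/36) = -4772/(11 - 1*(-18)) + 1229/9 = -4772/(11 + 18) + 1229/9 = -4772/29 + 1229/9 = -7307/261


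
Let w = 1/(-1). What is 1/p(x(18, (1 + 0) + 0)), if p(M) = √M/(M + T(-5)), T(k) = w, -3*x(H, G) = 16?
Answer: 19*I*√3/12 ≈ 2.7424*I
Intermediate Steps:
x(H, G) = -16/3 (x(H, G) = -⅓*16 = -16/3)
w = -1
T(k) = -1
p(M) = √M/(-1 + M) (p(M) = √M/(M - 1) = √M/(-1 + M))
1/p(x(18, (1 + 0) + 0)) = 1/(√(-16/3)/(-1 - 16/3)) = 1/((4*I*√3/3)/(-19/3)) = 1/((4*I*√3/3)*(-3/19)) = 1/(-4*I*√3/19) = 19*I*√3/12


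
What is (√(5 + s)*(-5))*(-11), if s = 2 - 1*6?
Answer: 55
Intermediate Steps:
s = -4 (s = 2 - 6 = -4)
(√(5 + s)*(-5))*(-11) = (√(5 - 4)*(-5))*(-11) = (√1*(-5))*(-11) = (1*(-5))*(-11) = -5*(-11) = 55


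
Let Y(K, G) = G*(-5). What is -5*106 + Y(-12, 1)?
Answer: -535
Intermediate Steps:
Y(K, G) = -5*G
-5*106 + Y(-12, 1) = -5*106 - 5*1 = -530 - 5 = -535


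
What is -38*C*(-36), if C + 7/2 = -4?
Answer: -10260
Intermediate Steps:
C = -15/2 (C = -7/2 - 4 = -15/2 ≈ -7.5000)
-38*C*(-36) = -38*(-15/2)*(-36) = 285*(-36) = -10260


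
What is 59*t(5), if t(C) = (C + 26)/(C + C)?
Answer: 1829/10 ≈ 182.90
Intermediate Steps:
t(C) = (26 + C)/(2*C) (t(C) = (26 + C)/((2*C)) = (26 + C)*(1/(2*C)) = (26 + C)/(2*C))
59*t(5) = 59*((½)*(26 + 5)/5) = 59*((½)*(⅕)*31) = 59*(31/10) = 1829/10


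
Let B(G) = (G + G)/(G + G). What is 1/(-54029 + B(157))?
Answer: -1/54028 ≈ -1.8509e-5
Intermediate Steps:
B(G) = 1 (B(G) = (2*G)/((2*G)) = (2*G)*(1/(2*G)) = 1)
1/(-54029 + B(157)) = 1/(-54029 + 1) = 1/(-54028) = -1/54028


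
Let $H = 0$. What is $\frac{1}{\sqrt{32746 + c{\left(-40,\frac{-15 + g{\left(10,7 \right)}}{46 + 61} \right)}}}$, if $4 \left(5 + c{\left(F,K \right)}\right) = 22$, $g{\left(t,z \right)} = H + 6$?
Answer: $\frac{\sqrt{14554}}{21831} \approx 0.0055261$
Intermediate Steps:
$g{\left(t,z \right)} = 6$ ($g{\left(t,z \right)} = 0 + 6 = 6$)
$c{\left(F,K \right)} = \frac{1}{2}$ ($c{\left(F,K \right)} = -5 + \frac{1}{4} \cdot 22 = -5 + \frac{11}{2} = \frac{1}{2}$)
$\frac{1}{\sqrt{32746 + c{\left(-40,\frac{-15 + g{\left(10,7 \right)}}{46 + 61} \right)}}} = \frac{1}{\sqrt{32746 + \frac{1}{2}}} = \frac{1}{\sqrt{\frac{65493}{2}}} = \frac{1}{\frac{3}{2} \sqrt{14554}} = \frac{\sqrt{14554}}{21831}$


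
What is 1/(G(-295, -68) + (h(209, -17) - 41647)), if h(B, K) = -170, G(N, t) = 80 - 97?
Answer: -1/41834 ≈ -2.3904e-5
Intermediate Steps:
G(N, t) = -17
1/(G(-295, -68) + (h(209, -17) - 41647)) = 1/(-17 + (-170 - 41647)) = 1/(-17 - 41817) = 1/(-41834) = -1/41834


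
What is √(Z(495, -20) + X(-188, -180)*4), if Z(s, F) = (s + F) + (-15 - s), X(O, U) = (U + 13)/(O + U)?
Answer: I*√70219/46 ≈ 5.7606*I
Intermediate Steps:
X(O, U) = (13 + U)/(O + U)
Z(s, F) = -15 + F (Z(s, F) = (F + s) + (-15 - s) = -15 + F)
√(Z(495, -20) + X(-188, -180)*4) = √((-15 - 20) + ((13 - 180)/(-188 - 180))*4) = √(-35 + (-167/(-368))*4) = √(-35 - 1/368*(-167)*4) = √(-35 + (167/368)*4) = √(-35 + 167/92) = √(-3053/92) = I*√70219/46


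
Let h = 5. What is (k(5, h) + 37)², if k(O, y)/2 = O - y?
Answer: 1369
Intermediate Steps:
k(O, y) = -2*y + 2*O (k(O, y) = 2*(O - y) = -2*y + 2*O)
(k(5, h) + 37)² = ((-2*5 + 2*5) + 37)² = ((-10 + 10) + 37)² = (0 + 37)² = 37² = 1369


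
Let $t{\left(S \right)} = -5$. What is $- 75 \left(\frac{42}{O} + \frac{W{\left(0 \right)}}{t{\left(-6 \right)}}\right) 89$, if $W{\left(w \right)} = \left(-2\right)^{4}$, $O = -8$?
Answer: $\frac{225615}{4} \approx 56404.0$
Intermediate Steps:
$W{\left(w \right)} = 16$
$- 75 \left(\frac{42}{O} + \frac{W{\left(0 \right)}}{t{\left(-6 \right)}}\right) 89 = - 75 \left(\frac{42}{-8} + \frac{16}{-5}\right) 89 = - 75 \left(42 \left(- \frac{1}{8}\right) + 16 \left(- \frac{1}{5}\right)\right) 89 = - 75 \left(- \frac{21}{4} - \frac{16}{5}\right) 89 = \left(-75\right) \left(- \frac{169}{20}\right) 89 = \frac{2535}{4} \cdot 89 = \frac{225615}{4}$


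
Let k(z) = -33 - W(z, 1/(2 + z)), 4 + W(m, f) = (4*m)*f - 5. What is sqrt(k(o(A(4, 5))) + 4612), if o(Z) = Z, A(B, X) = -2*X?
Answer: sqrt(4583) ≈ 67.698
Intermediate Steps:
W(m, f) = -9 + 4*f*m (W(m, f) = -4 + ((4*m)*f - 5) = -4 + (4*f*m - 5) = -4 + (-5 + 4*f*m) = -9 + 4*f*m)
k(z) = -24 - 4*z/(2 + z) (k(z) = -33 - (-9 + 4*z/(2 + z)) = -33 + (9 - 4*z/(2 + z)) = -24 - 4*z/(2 + z))
sqrt(k(o(A(4, 5))) + 4612) = sqrt(4*(-12 - (-14)*5)/(2 - 2*5) + 4612) = sqrt(4*(-12 - 7*(-10))/(2 - 10) + 4612) = sqrt(4*(-12 + 70)/(-8) + 4612) = sqrt(4*(-1/8)*58 + 4612) = sqrt(-29 + 4612) = sqrt(4583)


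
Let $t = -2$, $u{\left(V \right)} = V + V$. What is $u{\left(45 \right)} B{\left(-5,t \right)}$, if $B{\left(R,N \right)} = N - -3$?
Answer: $90$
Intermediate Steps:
$u{\left(V \right)} = 2 V$
$B{\left(R,N \right)} = 3 + N$ ($B{\left(R,N \right)} = N + 3 = 3 + N$)
$u{\left(45 \right)} B{\left(-5,t \right)} = 2 \cdot 45 \left(3 - 2\right) = 90 \cdot 1 = 90$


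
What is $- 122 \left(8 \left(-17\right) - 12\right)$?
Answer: $18056$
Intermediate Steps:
$- 122 \left(8 \left(-17\right) - 12\right) = - 122 \left(-136 - 12\right) = \left(-122\right) \left(-148\right) = 18056$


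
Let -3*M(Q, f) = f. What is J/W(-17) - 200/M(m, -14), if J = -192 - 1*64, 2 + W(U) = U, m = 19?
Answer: -3908/133 ≈ -29.383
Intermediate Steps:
W(U) = -2 + U
J = -256 (J = -192 - 64 = -256)
M(Q, f) = -f/3
J/W(-17) - 200/M(m, -14) = -256/(-2 - 17) - 200/((-⅓*(-14))) = -256/(-19) - 200/14/3 = -256*(-1/19) - 200*3/14 = 256/19 - 300/7 = -3908/133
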